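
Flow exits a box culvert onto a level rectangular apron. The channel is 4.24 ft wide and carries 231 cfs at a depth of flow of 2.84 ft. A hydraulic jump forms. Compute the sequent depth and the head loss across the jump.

y₂ = 6.76 ft; ΔE = 0.785 ft

q = Q/b = 231/4.24 = 54.5 ft²/s; V₁ = q/y₁ = 19.2 ft/s. Fr₁ = V₁/√(g·y₁) = 2.01.
Bélanger equation: y₂/y₁ = ½[√(1 + 8Fr₁²) − 1] = ½[√33.19 − 1] = 2.38.
y₂ = 2.38 × 2.84 = 6.76 ft.
V₂ = q/y₂ = 54.5/6.76 = 8.06 ft/s. E₁ = y₁ + V₁²/2g = 8.55 ft; E₂ = y₂ + V₂²/2g = 7.77 ft. ΔE = E₁ − E₂ = 0.785 ft.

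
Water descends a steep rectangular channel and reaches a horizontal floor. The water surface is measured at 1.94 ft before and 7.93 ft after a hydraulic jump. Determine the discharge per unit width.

q = 49.4 ft²/s

For a rectangular channel the momentum equation gives q² = ½·g·y₁·y₂·(y₁ + y₂) = ½×32.2×1.94×7.93×9.87 = 2445.
q = √2445 = 49.4 ft²/s.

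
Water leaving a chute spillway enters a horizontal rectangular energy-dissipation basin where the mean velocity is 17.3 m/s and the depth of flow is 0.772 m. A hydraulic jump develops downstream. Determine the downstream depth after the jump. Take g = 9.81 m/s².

y₂ = 6.49 m

Fr₁ = V₁/√(g·y₁) = 17.3/√(9.81×0.772) = 6.29.
By Bélanger, y₂/y₁ = ½[√(1 + 8Fr₁²) − 1] = ½[√317.2 − 1] = 8.40.
y₂ = 8.40 × 0.772 = 6.49 m.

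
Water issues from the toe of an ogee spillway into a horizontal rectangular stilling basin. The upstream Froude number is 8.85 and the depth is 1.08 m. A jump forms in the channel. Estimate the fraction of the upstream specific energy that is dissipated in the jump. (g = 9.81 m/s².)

Fr₁ = 8.85 (given).
Conjugate-depth relation: y₂/y₁ = ½[√(1 + 8Fr₁²) − 1] = ½[√627.6 − 1] = 12.0.
y₂ = 12.0 × 1.08 = 13.0 m.
E₁ = y₁(1 + Fr₁²/2) = 1.08×(1 + 8.85²/2) = 43.4 m. ΔE = (y₂ − y₁)³/(4y₁y₂) = 30.1 m. ΔE/E₁ = 30.1/43.4 = 0.694.

ΔE/E₁ = 0.694 (69.4%)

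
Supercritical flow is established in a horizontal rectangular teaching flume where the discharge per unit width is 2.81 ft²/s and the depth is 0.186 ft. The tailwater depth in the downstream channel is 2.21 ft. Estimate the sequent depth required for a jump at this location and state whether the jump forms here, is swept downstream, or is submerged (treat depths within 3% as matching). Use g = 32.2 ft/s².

y₂ = 1.53 ft; the jump is submerged

V₁ = q/y₁ = 2.81/0.186 = 15.1 ft/s. Fr₁ = V₁/√(g·y₁) = 15.1/√(32.2×0.186) = 6.17.
Conjugate-depth relation: y₂/y₁ = ½[√(1 + 8Fr₁²) − 1] = ½[√305.9 − 1] = 8.24.
y₂ = 8.24 × 0.186 = 1.53 ft.
Tailwater y_tw = 2.21 ft: y_tw > y₂, so the jump is submerged.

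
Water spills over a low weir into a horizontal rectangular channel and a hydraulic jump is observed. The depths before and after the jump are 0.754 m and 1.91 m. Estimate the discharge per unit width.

q = 4.34 m²/s

For a rectangular channel the momentum equation gives q² = ½·g·y₁·y₂·(y₁ + y₂) = ½×9.81×0.754×1.91×2.66 = 18.8.
q = √18.8 = 4.34 m²/s.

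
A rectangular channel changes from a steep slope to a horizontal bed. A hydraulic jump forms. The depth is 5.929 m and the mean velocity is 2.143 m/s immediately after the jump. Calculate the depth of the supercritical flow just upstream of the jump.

Fr₂ = V₂/√(g·y₂) = 2.143/√(9.81×5.929) = 0.2810.
Applying the sequent-depth relation in reverse, y₁/y₂ = ½[√(1 + 8Fr₂²) − 1] = ½[√1.6317 − 1] = 0.1387.
y₁ = 0.1387 × 5.929 = 0.8222 m.

y₁ = 0.8222 m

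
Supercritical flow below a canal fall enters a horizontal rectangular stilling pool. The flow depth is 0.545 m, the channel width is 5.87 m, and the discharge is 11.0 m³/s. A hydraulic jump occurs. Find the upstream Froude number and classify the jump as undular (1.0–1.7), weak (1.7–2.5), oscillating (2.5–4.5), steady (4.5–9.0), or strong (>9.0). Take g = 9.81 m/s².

q = Q/b = 11.0/5.87 = 1.87 m²/s; V₁ = q/y₁ = 3.44 m/s. Fr₁ = V₁/√(g·y₁) = 1.49.
Fr₁ = 1.49 lies in the undular range.

Fr₁ = 1.49; undular jump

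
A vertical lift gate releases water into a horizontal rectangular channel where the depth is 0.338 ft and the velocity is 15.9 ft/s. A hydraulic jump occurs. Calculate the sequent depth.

y₂ = 2.14 ft

Fr₁ = V₁/√(g·y₁) = 15.9/√(32.2×0.338) = 4.82.
From the momentum equation for a rectangular channel, y₂/y₁ = ½[√(1 + 8Fr₁²) − 1] = ½[√186.8 − 1] = 6.33.
y₂ = 6.33 × 0.338 = 2.14 ft.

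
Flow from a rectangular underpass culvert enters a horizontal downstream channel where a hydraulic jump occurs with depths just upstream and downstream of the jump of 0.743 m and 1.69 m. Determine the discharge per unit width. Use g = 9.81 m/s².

For a rectangular channel the momentum equation gives q² = ½·g·y₁·y₂·(y₁ + y₂) = ½×9.81×0.743×1.69×2.43 = 15.0.
q = √15.0 = 3.87 m²/s.

q = 3.87 m²/s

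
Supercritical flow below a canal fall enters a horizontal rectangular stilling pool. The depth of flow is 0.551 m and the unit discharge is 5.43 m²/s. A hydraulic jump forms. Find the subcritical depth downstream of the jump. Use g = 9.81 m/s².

y₂ = 3.04 m

V₁ = q/y₁ = 5.43/0.551 = 9.85 m/s. Fr₁ = V₁/√(g·y₁) = 9.85/√(9.81×0.551) = 4.24.
Sequent-depth ratio: y₂/y₁ = ½[√(1 + 8Fr₁²) − 1] = ½[√144.7 − 1] = 5.52.
y₂ = 5.52 × 0.551 = 3.04 m.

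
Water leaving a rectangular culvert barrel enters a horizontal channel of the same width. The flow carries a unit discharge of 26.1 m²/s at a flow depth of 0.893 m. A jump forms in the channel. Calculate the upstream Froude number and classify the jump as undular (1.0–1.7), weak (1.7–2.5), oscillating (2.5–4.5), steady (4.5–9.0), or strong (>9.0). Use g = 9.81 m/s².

Fr₁ = 9.87; strong jump

V₁ = q/y₁ = 26.1/0.893 = 29.2 m/s. Fr₁ = V₁/√(g·y₁) = 29.2/√(9.81×0.893) = 9.87.
Fr₁ = 9.87 lies in the strong range.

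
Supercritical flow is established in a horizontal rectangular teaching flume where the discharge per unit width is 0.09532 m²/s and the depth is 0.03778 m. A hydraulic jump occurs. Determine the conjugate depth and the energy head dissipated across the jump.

V₁ = q/y₁ = 0.09532/0.03778 = 2.523 m/s. Fr₁ = V₁/√(g·y₁) = 2.523/√(9.81×0.03778) = 4.144.
Bélanger equation: y₂/y₁ = ½[√(1 + 8Fr₁²) − 1] = ½[√138.41 − 1] = 5.382.
y₂ = 5.382 × 0.03778 = 0.2033 m.
Head loss: ΔE = (y₂ − y₁)³/(4y₁y₂) = (0.2033 − 0.03778)³/(4×0.03778×0.2033) = 0.004538/0.03073 = 0.1477 m.

y₂ = 0.2033 m; ΔE = 0.1477 m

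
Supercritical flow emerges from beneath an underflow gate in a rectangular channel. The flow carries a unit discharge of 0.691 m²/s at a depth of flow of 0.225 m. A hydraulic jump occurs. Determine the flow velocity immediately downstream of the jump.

V₂ = 1.25 m/s

V₁ = q/y₁ = 0.691/0.225 = 3.07 m/s. Fr₁ = V₁/√(g·y₁) = 3.07/√(9.81×0.225) = 2.07.
Sequent-depth ratio: y₂/y₁ = ½[√(1 + 8Fr₁²) − 1] = ½[√35.18 − 1] = 2.47.
y₂ = 2.47 × 0.225 = 0.555 m.
V₂ = q/y₂ = 0.691/0.555 = 1.25 m/s.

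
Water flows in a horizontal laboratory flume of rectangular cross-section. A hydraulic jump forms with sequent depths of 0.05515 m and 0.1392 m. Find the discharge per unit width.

For a rectangular channel the momentum equation gives q² = ½·g·y₁·y₂·(y₁ + y₂) = ½×9.81×0.05515×0.1392×0.1943 = 0.007318.
q = √0.007318 = 0.08555 m²/s.

q = 0.08555 m²/s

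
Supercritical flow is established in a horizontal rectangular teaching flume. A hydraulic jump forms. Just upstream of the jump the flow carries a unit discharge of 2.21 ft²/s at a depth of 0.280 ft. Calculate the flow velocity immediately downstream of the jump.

V₁ = q/y₁ = 2.21/0.280 = 7.89 ft/s. Fr₁ = V₁/√(g·y₁) = 7.89/√(32.2×0.280) = 2.63.
From the momentum equation for a rectangular channel, y₂/y₁ = ½[√(1 + 8Fr₁²) − 1] = ½[√56.28 − 1] = 3.25.
y₂ = 3.25 × 0.280 = 0.910 ft.
V₂ = q/y₂ = 2.21/0.910 = 2.43 ft/s.

V₂ = 2.43 ft/s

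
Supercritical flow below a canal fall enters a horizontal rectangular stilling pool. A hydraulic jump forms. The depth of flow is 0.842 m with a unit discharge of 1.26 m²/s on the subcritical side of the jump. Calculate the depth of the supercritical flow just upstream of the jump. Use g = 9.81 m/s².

y₁ = 0.328 m

V₂ = q/y₂ = 1.26/0.842 = 1.50 m/s; Fr₂ = V₂/√(g·y₂) = 0.521.
From the momentum equation (using Fr₂), y₁/y₂ = ½[√(1 + 8Fr₂²) − 1] = ½[√3.169 − 1] = 0.390.
y₁ = 0.390 × 0.842 = 0.328 m.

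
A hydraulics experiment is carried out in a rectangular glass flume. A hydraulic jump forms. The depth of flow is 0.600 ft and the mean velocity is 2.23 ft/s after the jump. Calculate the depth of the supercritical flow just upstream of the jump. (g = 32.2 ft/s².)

Fr₂ = V₂/√(g·y₂) = 2.23/√(32.2×0.600) = 0.507.
From the momentum equation (using Fr₂), y₁/y₂ = ½[√(1 + 8Fr₂²) − 1] = ½[√3.059 − 1] = 0.375.
y₁ = 0.375 × 0.600 = 0.225 ft.

y₁ = 0.225 ft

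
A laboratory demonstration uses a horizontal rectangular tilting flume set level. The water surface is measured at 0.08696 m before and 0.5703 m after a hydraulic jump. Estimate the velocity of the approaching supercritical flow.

V₁ = 4.598 m/s

For a rectangular channel the momentum equation gives q² = ½·g·y₁·y₂·(y₁ + y₂) = ½×9.81×0.08696×0.5703×0.6573 = 0.1599.
q = √0.1599 = 0.3999 m²/s.
V₁ = q/y₁ = 0.3999/0.08696 = 4.598 m/s.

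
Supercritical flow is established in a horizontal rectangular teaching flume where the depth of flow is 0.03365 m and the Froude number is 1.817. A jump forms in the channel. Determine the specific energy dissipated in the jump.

Fr₁ = 1.817 (given).
Bélanger equation: y₂/y₁ = ½[√(1 + 8Fr₁²) − 1] = ½[√27.412 − 1] = 2.118.
y₂ = 2.118 × 0.03365 = 0.07126 m.
Head loss: ΔE = (y₂ − y₁)³/(4y₁y₂) = (0.07126 − 0.03365)³/(4×0.03365×0.07126) = 0.00005322/0.009592 = 0.005548 m.

ΔE = 0.005548 m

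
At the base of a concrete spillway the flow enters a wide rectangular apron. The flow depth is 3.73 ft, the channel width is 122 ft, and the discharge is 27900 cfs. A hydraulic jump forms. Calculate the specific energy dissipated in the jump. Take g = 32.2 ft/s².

q = Q/b = 27900/122 = 229 ft²/s; V₁ = q/y₁ = 61.3 ft/s. Fr₁ = V₁/√(g·y₁) = 5.59.
Conjugate-depth relation: y₂/y₁ = ½[√(1 + 8Fr₁²) − 1] = ½[√251.4 − 1] = 7.43.
y₂ = 7.43 × 3.73 = 27.7 ft.
V₂ = q/y₂ = 229/27.7 = 8.25 ft/s. E₁ = y₁ + V₁²/2g = 62.1 ft; E₂ = y₂ + V₂²/2g = 28.8 ft. ΔE = E₁ − E₂ = 33.3 ft.

ΔE = 33.3 ft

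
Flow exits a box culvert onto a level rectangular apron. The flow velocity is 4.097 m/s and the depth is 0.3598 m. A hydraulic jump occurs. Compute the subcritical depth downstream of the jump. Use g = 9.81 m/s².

Fr₁ = V₁/√(g·y₁) = 4.097/√(9.81×0.3598) = 2.181.
Conjugate-depth relation: y₂/y₁ = ½[√(1 + 8Fr₁²) − 1] = ½[√39.044 − 1] = 2.624.
y₂ = 2.624 × 0.3598 = 0.9442 m.

y₂ = 0.9442 m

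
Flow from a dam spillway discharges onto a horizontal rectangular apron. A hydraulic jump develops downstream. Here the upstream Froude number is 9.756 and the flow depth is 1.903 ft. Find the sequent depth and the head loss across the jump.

y₂ = 25.32 ft; ΔE = 66.63 ft

Fr₁ = 9.756 (given).
Conjugate-depth relation: y₂/y₁ = ½[√(1 + 8Fr₁²) − 1] = ½[√762.44 − 1] = 13.31.
y₂ = 13.31 × 1.903 = 25.32 ft.
V₁ = Fr₁·√(g·y₁) = 9.756×√(32.2×1.903) = 76.37 ft/s; q = V₁·y₁ = 145.3 ft²/s. V₂ = q/y₂ = 145.3/25.32 = 5.739 ft/s. E₁ = y₁ + V₁²/2g = 92.47 ft; E₂ = y₂ + V₂²/2g = 25.83 ft. ΔE = E₁ − E₂ = 66.63 ft.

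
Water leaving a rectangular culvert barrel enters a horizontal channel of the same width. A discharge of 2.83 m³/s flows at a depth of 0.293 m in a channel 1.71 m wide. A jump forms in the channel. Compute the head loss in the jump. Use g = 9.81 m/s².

q = Q/b = 2.83/1.71 = 1.65 m²/s; V₁ = q/y₁ = 5.65 m/s. Fr₁ = V₁/√(g·y₁) = 3.33.
From the momentum equation for a rectangular channel, y₂/y₁ = ½[√(1 + 8Fr₁²) − 1] = ½[√89.80 − 1] = 4.24.
y₂ = 4.24 × 0.293 = 1.24 m.
V₂ = q/y₂ = 1.65/1.24 = 1.33 m/s. E₁ = y₁ + V₁²/2g = 1.92 m; E₂ = y₂ + V₂²/2g = 1.33 m. ΔE = E₁ − E₂ = 0.587 m.

ΔE = 0.587 m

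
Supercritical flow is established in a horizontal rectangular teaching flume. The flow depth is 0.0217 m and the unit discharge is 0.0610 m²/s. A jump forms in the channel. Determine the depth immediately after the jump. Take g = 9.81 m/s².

V₁ = q/y₁ = 0.0610/0.0217 = 2.81 m/s. Fr₁ = V₁/√(g·y₁) = 2.81/√(9.81×0.0217) = 6.09.
By Bélanger, y₂/y₁ = ½[√(1 + 8Fr₁²) − 1] = ½[√298.0 − 1] = 8.13.
y₂ = 8.13 × 0.0217 = 0.176 m.

y₂ = 0.176 m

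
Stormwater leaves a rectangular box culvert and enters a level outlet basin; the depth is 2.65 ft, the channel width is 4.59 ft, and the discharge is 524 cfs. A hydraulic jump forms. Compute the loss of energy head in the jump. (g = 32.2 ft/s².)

ΔE = 14.5 ft

q = Q/b = 524/4.59 = 114 ft²/s; V₁ = q/y₁ = 43.1 ft/s. Fr₁ = V₁/√(g·y₁) = 4.66.
From the momentum equation for a rectangular channel, y₂/y₁ = ½[√(1 + 8Fr₁²) − 1] = ½[√175.0 − 1] = 6.11.
y₂ = 6.11 × 2.65 = 16.2 ft.
Head loss: ΔE = (y₂ − y₁)³/(4y₁y₂) = (16.2 − 2.65)³/(4×2.65×16.2) = 2489/172 = 14.5 ft.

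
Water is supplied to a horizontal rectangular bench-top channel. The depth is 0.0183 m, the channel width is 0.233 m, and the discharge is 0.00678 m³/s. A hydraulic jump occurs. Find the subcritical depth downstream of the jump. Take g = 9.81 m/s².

q = Q/b = 0.00678/0.233 = 0.0291 m²/s; V₁ = q/y₁ = 1.59 m/s. Fr₁ = V₁/√(g·y₁) = 3.75.
From the momentum equation for a rectangular channel, y₂/y₁ = ½[√(1 + 8Fr₁²) − 1] = ½[√113.7 − 1] = 4.83.
y₂ = 4.83 × 0.0183 = 0.0884 m.

y₂ = 0.0884 m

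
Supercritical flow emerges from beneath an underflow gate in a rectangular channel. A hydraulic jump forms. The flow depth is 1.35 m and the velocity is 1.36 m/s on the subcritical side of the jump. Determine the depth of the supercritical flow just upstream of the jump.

y₁ = 0.307 m

Fr₂ = V₂/√(g·y₂) = 1.36/√(9.81×1.35) = 0.374.
From the momentum equation (using Fr₂), y₁/y₂ = ½[√(1 + 8Fr₂²) − 1] = ½[√2.117 − 1] = 0.228.
y₁ = 0.228 × 1.35 = 0.307 m.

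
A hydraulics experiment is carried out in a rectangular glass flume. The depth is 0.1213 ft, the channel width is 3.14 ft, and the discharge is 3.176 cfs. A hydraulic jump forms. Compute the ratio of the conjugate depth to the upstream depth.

y₂/y₁ = 5.488

q = Q/b = 3.176/3.14 = 1.011 ft²/s; V₁ = q/y₁ = 8.339 ft/s. Fr₁ = V₁/√(g·y₁) = 4.219.
By Bélanger, y₂/y₁ = ½[√(1 + 8Fr₁²) − 1] = ½[√143.41 − 1] = 5.488.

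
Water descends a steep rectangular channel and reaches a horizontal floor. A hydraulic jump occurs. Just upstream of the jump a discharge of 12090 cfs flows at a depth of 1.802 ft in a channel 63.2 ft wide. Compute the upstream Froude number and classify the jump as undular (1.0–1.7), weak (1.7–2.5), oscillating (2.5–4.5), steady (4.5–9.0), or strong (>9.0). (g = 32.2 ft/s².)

Fr₁ = 13.94; strong jump

q = Q/b = 12090/63.2 = 191.3 ft²/s; V₁ = q/y₁ = 106.2 ft/s. Fr₁ = V₁/√(g·y₁) = 13.94.
Fr₁ = 13.94 lies in the strong range.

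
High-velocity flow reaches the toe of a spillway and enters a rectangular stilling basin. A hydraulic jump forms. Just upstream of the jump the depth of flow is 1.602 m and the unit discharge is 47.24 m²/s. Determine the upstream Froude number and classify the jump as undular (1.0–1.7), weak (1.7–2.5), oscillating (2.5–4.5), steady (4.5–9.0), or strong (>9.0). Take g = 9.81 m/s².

V₁ = q/y₁ = 47.24/1.602 = 29.49 m/s. Fr₁ = V₁/√(g·y₁) = 29.49/√(9.81×1.602) = 7.438.
Fr₁ = 7.438 lies in the steady range.

Fr₁ = 7.438; steady jump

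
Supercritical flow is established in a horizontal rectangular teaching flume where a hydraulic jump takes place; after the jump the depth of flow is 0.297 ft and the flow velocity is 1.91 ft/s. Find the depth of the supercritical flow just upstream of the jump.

y₁ = 0.150 ft

Fr₂ = V₂/√(g·y₂) = 1.91/√(32.2×0.297) = 0.618.
The Bélanger relation is symmetric: y₁/y₂ = ½[√(1 + 8Fr₂²) − 1] = ½[√4.052 − 1] = 0.506.
y₁ = 0.506 × 0.297 = 0.150 ft.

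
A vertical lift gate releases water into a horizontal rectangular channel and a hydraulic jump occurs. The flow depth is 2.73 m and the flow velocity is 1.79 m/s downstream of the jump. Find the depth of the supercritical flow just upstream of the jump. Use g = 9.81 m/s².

y₁ = 0.545 m

Fr₂ = V₂/√(g·y₂) = 1.79/√(9.81×2.73) = 0.346.
Since the conjugate-depth ratio holds either way, y₁/y₂ = ½[√(1 + 8Fr₂²) − 1] = ½[√1.957 − 1] = 0.199.
y₁ = 0.199 × 2.73 = 0.545 m.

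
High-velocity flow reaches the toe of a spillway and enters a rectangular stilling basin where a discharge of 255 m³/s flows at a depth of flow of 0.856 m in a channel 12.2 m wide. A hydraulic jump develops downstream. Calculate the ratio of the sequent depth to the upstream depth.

y₂/y₁ = 11.4

q = Q/b = 255/12.2 = 20.9 m²/s; V₁ = q/y₁ = 24.4 m/s. Fr₁ = V₁/√(g·y₁) = 8.43.
Conjugate-depth relation: y₂/y₁ = ½[√(1 + 8Fr₁²) − 1] = ½[√569.0 − 1] = 11.4.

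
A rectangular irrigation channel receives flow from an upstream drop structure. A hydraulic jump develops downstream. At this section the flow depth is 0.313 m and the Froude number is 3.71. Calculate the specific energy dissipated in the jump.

Fr₁ = 3.71 (given).
Sequent-depth ratio: y₂/y₁ = ½[√(1 + 8Fr₁²) − 1] = ½[√111.1 − 1] = 4.77.
y₂ = 4.77 × 0.313 = 1.49 m.
Head loss: ΔE = (y₂ − y₁)³/(4y₁y₂) = (1.49 − 0.313)³/(4×0.313×1.49) = 1.64/1.87 = 0.879 m.

ΔE = 0.879 m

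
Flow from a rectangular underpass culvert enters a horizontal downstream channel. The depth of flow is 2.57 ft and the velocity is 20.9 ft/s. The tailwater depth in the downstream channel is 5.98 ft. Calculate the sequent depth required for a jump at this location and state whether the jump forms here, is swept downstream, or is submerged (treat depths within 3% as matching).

y₂ = 7.16 ft; the jump is swept downstream

Fr₁ = V₁/√(g·y₁) = 20.9/√(32.2×2.57) = 2.30.
Bélanger equation: y₂/y₁ = ½[√(1 + 8Fr₁²) − 1] = ½[√43.23 − 1] = 2.79.
y₂ = 2.79 × 2.57 = 7.16 ft.
Tailwater y_tw = 5.98 ft: y_tw < y₂, so the jump is swept downstream.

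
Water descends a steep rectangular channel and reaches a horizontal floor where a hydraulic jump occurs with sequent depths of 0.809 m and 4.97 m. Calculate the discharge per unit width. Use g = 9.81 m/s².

q = 10.7 m²/s

For a rectangular channel the momentum equation gives q² = ½·g·y₁·y₂·(y₁ + y₂) = ½×9.81×0.809×4.97×5.78 = 114.
q = √114 = 10.7 m²/s.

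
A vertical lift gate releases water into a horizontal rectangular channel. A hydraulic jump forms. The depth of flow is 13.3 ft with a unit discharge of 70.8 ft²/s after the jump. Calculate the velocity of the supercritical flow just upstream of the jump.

V₂ = q/y₂ = 70.8/13.3 = 5.32 ft/s; Fr₂ = V₂/√(g·y₂) = 0.257.
Applying the sequent-depth relation in reverse, y₁/y₂ = ½[√(1 + 8Fr₂²) − 1] = ½[√1.529 − 1] = 0.118.
y₁ = 0.118 × 13.3 = 1.57 ft.
V₁ = q/y₁ = 70.8/1.57 = 45.0 ft/s.

V₁ = 45.0 ft/s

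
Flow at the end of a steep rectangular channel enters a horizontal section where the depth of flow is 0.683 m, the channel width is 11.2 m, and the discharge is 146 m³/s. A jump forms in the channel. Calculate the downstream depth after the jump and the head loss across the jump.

y₂ = 6.79 m; ΔE = 12.3 m

q = Q/b = 146/11.2 = 13.0 m²/s; V₁ = q/y₁ = 19.1 m/s. Fr₁ = V₁/√(g·y₁) = 7.37.
Sequent-depth ratio: y₂/y₁ = ½[√(1 + 8Fr₁²) − 1] = ½[√435.9 − 1] = 9.94.
y₂ = 9.94 × 0.683 = 6.79 m.
Head loss: ΔE = (y₂ − y₁)³/(4y₁y₂) = (6.79 − 0.683)³/(4×0.683×6.79) = 228/18.5 = 12.3 m.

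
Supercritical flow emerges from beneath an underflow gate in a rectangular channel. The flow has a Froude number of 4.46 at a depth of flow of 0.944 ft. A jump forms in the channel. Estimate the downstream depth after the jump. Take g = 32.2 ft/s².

Fr₁ = 4.46 (given).
From the momentum equation for a rectangular channel, y₂/y₁ = ½[√(1 + 8Fr₁²) − 1] = ½[√160.1 − 1] = 5.83.
y₂ = 5.83 × 0.944 = 5.50 ft.

y₂ = 5.50 ft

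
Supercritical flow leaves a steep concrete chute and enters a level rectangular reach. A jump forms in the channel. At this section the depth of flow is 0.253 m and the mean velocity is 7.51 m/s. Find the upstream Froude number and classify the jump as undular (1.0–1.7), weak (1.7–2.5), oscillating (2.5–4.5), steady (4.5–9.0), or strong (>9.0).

Fr₁ = 4.77; steady jump

Fr₁ = V₁/√(g·y₁) = 7.51/√(9.81×0.253) = 4.77.
Fr₁ = 4.77 lies in the steady range.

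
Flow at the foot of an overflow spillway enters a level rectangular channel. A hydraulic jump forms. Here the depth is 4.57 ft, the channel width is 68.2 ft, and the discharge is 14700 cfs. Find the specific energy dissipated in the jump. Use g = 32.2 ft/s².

ΔE = 14.8 ft

q = Q/b = 14700/68.2 = 216 ft²/s; V₁ = q/y₁ = 47.2 ft/s. Fr₁ = V₁/√(g·y₁) = 3.89.
Bélanger equation: y₂/y₁ = ½[√(1 + 8Fr₁²) − 1] = ½[√121.9 − 1] = 5.02.
y₂ = 5.02 × 4.57 = 22.9 ft.
V₂ = q/y₂ = 216/22.9 = 9.39 ft/s. E₁ = y₁ + V₁²/2g = 39.1 ft; E₂ = y₂ + V₂²/2g = 24.3 ft. ΔE = E₁ − E₂ = 14.8 ft.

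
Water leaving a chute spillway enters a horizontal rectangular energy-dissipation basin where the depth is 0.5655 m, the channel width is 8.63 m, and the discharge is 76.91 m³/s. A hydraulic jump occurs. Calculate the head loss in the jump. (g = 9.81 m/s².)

ΔE = 7.991 m

q = Q/b = 76.91/8.63 = 8.912 m²/s; V₁ = q/y₁ = 15.76 m/s. Fr₁ = V₁/√(g·y₁) = 6.691.
Bélanger equation: y₂/y₁ = ½[√(1 + 8Fr₁²) − 1] = ½[√359.15 − 1] = 8.976.
y₂ = 8.976 × 0.5655 = 5.076 m.
Head loss: ΔE = (y₂ − y₁)³/(4y₁y₂) = (5.076 − 0.5655)³/(4×0.5655×5.076) = 91.75/11.48 = 7.991 m.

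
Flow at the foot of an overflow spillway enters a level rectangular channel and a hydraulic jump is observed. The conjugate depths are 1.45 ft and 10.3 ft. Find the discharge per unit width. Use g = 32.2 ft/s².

q = 53.2 ft²/s

For a rectangular channel the momentum equation gives q² = ½·g·y₁·y₂·(y₁ + y₂) = ½×32.2×1.45×10.3×11.8 = 2825.
q = √2825 = 53.2 ft²/s.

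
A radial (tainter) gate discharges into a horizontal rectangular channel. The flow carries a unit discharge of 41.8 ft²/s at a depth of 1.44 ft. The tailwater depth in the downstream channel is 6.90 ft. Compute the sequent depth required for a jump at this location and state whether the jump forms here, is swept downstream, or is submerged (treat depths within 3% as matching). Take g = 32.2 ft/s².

V₁ = q/y₁ = 41.8/1.44 = 29.0 ft/s. Fr₁ = V₁/√(g·y₁) = 29.0/√(32.2×1.44) = 4.26.
Conjugate-depth relation: y₂/y₁ = ½[√(1 + 8Fr₁²) − 1] = ½[√146.4 − 1] = 5.55.
y₂ = 5.55 × 1.44 = 7.99 ft.
Tailwater y_tw = 6.90 ft: y_tw < y₂, so the jump is swept downstream.

y₂ = 7.99 ft; the jump is swept downstream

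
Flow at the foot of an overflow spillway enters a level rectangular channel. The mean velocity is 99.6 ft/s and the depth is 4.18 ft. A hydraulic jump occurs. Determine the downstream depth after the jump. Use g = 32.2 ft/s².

y₂ = 48.7 ft

Fr₁ = V₁/√(g·y₁) = 99.6/√(32.2×4.18) = 8.59.
Conjugate-depth relation: y₂/y₁ = ½[√(1 + 8Fr₁²) − 1] = ½[√590.6 − 1] = 11.7.
y₂ = 11.7 × 4.18 = 48.7 ft.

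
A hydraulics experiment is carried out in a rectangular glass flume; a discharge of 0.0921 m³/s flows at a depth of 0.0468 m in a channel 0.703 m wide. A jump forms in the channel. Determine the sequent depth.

y₂ = 0.251 m

q = Q/b = 0.0921/0.703 = 0.131 m²/s; V₁ = q/y₁ = 2.80 m/s. Fr₁ = V₁/√(g·y₁) = 4.13.
Conjugate-depth relation: y₂/y₁ = ½[√(1 + 8Fr₁²) − 1] = ½[√137.6 − 1] = 5.36.
y₂ = 5.36 × 0.0468 = 0.251 m.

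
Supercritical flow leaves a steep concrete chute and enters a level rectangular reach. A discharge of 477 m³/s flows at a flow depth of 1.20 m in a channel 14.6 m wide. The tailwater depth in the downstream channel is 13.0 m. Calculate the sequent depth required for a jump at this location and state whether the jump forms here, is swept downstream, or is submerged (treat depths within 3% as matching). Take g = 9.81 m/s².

y₂ = 12.9 m; the jump forms here

q = Q/b = 477/14.6 = 32.7 m²/s; V₁ = q/y₁ = 27.2 m/s. Fr₁ = V₁/√(g·y₁) = 7.94.
Bélanger equation: y₂/y₁ = ½[√(1 + 8Fr₁²) − 1] = ½[√504.7 − 1] = 10.7.
y₂ = 10.7 × 1.20 = 12.9 m.
Tailwater y_tw = 13.0 m: y_tw ≈ y₂, so the jump forms here.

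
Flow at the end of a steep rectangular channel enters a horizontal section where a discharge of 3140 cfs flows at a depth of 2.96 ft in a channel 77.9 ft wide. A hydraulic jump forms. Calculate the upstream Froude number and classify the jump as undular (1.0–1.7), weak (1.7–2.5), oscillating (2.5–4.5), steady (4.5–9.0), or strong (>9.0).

q = Q/b = 3140/77.9 = 40.3 ft²/s; V₁ = q/y₁ = 13.6 ft/s. Fr₁ = V₁/√(g·y₁) = 1.39.
Fr₁ = 1.39 lies in the undular range.

Fr₁ = 1.39; undular jump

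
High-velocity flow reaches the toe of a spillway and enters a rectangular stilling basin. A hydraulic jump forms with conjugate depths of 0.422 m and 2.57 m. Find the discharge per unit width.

For a rectangular channel the momentum equation gives q² = ½·g·y₁·y₂·(y₁ + y₂) = ½×9.81×0.422×2.57×2.99 = 15.9.
q = √15.9 = 3.99 m²/s.

q = 3.99 m²/s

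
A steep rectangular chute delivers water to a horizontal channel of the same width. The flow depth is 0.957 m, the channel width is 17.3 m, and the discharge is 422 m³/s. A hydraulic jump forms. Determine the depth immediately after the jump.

y₂ = 10.8 m

q = Q/b = 422/17.3 = 24.4 m²/s; V₁ = q/y₁ = 25.5 m/s. Fr₁ = V₁/√(g·y₁) = 8.32.
Bélanger equation: y₂/y₁ = ½[√(1 + 8Fr₁²) − 1] = ½[√554.6 − 1] = 11.3.
y₂ = 11.3 × 0.957 = 10.8 m.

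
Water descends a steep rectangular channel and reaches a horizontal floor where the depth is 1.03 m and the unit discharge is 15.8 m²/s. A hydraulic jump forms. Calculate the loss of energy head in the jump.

ΔE = 6.19 m

V₁ = q/y₁ = 15.8/1.03 = 15.3 m/s. Fr₁ = V₁/√(g·y₁) = 15.3/√(9.81×1.03) = 4.83.
From the momentum equation for a rectangular channel, y₂/y₁ = ½[√(1 + 8Fr₁²) − 1] = ½[√187.3 − 1] = 6.34.
y₂ = 6.34 × 1.03 = 6.53 m.
V₂ = q/y₂ = 15.8/6.53 = 2.42 m/s. E₁ = y₁ + V₁²/2g = 13.0 m; E₂ = y₂ + V₂²/2g = 6.83 m. ΔE = E₁ − E₂ = 6.19 m.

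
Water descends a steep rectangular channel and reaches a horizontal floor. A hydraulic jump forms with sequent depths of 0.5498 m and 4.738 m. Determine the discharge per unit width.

q = 8.220 m²/s

For a rectangular channel the momentum equation gives q² = ½·g·y₁·y₂·(y₁ + y₂) = ½×9.81×0.5498×4.738×5.288 = 67.56.
q = √67.56 = 8.220 m²/s.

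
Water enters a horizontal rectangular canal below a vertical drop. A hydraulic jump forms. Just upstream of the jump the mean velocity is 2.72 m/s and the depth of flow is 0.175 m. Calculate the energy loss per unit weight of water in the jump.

ΔE = 0.0570 m

Fr₁ = V₁/√(g·y₁) = 2.72/√(9.81×0.175) = 2.08.
Conjugate-depth relation: y₂/y₁ = ½[√(1 + 8Fr₁²) − 1] = ½[√35.48 − 1] = 2.48.
y₂ = 2.48 × 0.175 = 0.434 m.
q = V₁·y₁ = 2.72 × 0.175 = 0.476 m²/s. V₂ = q/y₂ = 0.476/0.434 = 1.10 m/s. E₁ = y₁ + V₁²/2g = 0.552 m; E₂ = y₂ + V₂²/2g = 0.495 m. ΔE = E₁ − E₂ = 0.0570 m.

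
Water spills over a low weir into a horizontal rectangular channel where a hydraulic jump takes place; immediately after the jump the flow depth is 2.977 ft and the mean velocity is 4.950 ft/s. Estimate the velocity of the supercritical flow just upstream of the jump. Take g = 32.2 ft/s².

Fr₂ = V₂/√(g·y₂) = 4.950/√(32.2×2.977) = 0.5056.
From the momentum equation (using Fr₂), y₁/y₂ = ½[√(1 + 8Fr₂²) − 1] = ½[√3.0449 − 1] = 0.3725.
y₁ = 0.3725 × 2.977 = 1.109 ft.
V₁ = q/y₁ = 14.74/1.109 = 13.29 ft/s.

V₁ = 13.29 ft/s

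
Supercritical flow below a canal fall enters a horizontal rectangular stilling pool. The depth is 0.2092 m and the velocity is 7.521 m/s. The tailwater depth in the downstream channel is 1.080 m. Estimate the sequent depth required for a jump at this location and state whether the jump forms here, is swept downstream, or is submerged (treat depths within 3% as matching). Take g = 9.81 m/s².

y₂ = 1.452 m; the jump is swept downstream

Fr₁ = V₁/√(g·y₁) = 7.521/√(9.81×0.2092) = 5.250.
Conjugate-depth relation: y₂/y₁ = ½[√(1 + 8Fr₁²) − 1] = ½[√221.50 − 1] = 6.941.
y₂ = 6.941 × 0.2092 = 1.452 m.
Tailwater y_tw = 1.080 m: y_tw < y₂, so the jump is swept downstream.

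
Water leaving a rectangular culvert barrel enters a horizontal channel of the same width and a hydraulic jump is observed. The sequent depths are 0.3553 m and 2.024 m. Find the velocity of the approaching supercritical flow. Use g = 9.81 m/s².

V₁ = 8.154 m/s

For a rectangular channel the momentum equation gives q² = ½·g·y₁·y₂·(y₁ + y₂) = ½×9.81×0.3553×2.024×2.379 = 8.393.
q = √8.393 = 2.897 m²/s.
V₁ = q/y₁ = 2.897/0.3553 = 8.154 m/s.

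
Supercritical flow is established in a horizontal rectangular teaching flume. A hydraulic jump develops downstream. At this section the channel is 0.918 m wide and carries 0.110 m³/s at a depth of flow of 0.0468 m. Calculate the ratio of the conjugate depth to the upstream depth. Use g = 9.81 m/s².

q = Q/b = 0.110/0.918 = 0.120 m²/s; V₁ = q/y₁ = 2.56 m/s. Fr₁ = V₁/√(g·y₁) = 3.78.
Sequent-depth ratio: y₂/y₁ = ½[√(1 + 8Fr₁²) − 1] = ½[√115.2 − 1] = 4.87.

y₂/y₁ = 4.87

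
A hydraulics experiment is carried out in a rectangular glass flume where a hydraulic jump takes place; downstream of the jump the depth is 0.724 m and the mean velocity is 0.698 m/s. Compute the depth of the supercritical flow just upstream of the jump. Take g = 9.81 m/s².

y₁ = 0.0885 m

Fr₂ = V₂/√(g·y₂) = 0.698/√(9.81×0.724) = 0.262.
Applying the sequent-depth relation in reverse, y₁/y₂ = ½[√(1 + 8Fr₂²) − 1] = ½[√1.549 − 1] = 0.122.
y₁ = 0.122 × 0.724 = 0.0885 m.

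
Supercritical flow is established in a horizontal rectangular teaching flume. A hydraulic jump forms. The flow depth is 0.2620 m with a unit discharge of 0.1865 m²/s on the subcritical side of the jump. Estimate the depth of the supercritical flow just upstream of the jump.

V₂ = q/y₂ = 0.1865/0.2620 = 0.7118 m/s; Fr₂ = V₂/√(g·y₂) = 0.4440.
From the momentum equation (using Fr₂), y₁/y₂ = ½[√(1 + 8Fr₂²) − 1] = ½[√2.5772 − 1] = 0.3027.
y₁ = 0.3027 × 0.2620 = 0.07930 m.

y₁ = 0.07930 m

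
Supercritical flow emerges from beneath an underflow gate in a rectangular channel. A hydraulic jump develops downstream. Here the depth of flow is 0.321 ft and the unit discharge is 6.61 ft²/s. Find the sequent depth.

y₂ = 2.75 ft

V₁ = q/y₁ = 6.61/0.321 = 20.6 ft/s. Fr₁ = V₁/√(g·y₁) = 20.6/√(32.2×0.321) = 6.40.
Conjugate-depth relation: y₂/y₁ = ½[√(1 + 8Fr₁²) − 1] = ½[√329.2 − 1] = 8.57.
y₂ = 8.57 × 0.321 = 2.75 ft.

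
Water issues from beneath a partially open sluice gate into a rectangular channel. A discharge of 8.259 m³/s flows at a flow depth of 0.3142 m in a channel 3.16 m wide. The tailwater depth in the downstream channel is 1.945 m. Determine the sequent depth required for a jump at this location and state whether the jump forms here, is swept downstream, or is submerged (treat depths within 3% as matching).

q = Q/b = 8.259/3.16 = 2.614 m²/s; V₁ = q/y₁ = 8.318 m/s. Fr₁ = V₁/√(g·y₁) = 4.738.
Conjugate-depth relation: y₂/y₁ = ½[√(1 + 8Fr₁²) − 1] = ½[√180.59 − 1] = 6.219.
y₂ = 6.219 × 0.3142 = 1.954 m.
Tailwater y_tw = 1.945 m: y_tw ≈ y₂, so the jump forms here.

y₂ = 1.954 m; the jump forms here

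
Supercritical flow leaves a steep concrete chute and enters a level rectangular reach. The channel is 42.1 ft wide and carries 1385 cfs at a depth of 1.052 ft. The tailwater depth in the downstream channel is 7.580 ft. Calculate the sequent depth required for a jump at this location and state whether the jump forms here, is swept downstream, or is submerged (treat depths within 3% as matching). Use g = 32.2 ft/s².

y₂ = 7.485 ft; the jump forms here

q = Q/b = 1385/42.1 = 32.90 ft²/s; V₁ = q/y₁ = 31.27 ft/s. Fr₁ = V₁/√(g·y₁) = 5.373.
By Bélanger, y₂/y₁ = ½[√(1 + 8Fr₁²) − 1] = ½[√231.95 − 1] = 7.115.
y₂ = 7.115 × 1.052 = 7.485 ft.
Tailwater y_tw = 7.580 ft: y_tw ≈ y₂, so the jump forms here.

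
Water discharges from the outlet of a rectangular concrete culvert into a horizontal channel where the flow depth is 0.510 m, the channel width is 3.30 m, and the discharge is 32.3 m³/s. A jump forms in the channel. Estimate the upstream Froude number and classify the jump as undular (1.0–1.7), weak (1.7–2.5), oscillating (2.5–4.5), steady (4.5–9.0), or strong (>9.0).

Fr₁ = 8.58; steady jump

q = Q/b = 32.3/3.30 = 9.79 m²/s; V₁ = q/y₁ = 19.2 m/s. Fr₁ = V₁/√(g·y₁) = 8.58.
Fr₁ = 8.58 lies in the steady range.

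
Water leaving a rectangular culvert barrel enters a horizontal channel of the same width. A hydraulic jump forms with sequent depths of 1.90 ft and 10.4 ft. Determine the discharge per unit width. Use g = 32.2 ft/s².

For a rectangular channel the momentum equation gives q² = ½·g·y₁·y₂·(y₁ + y₂) = ½×32.2×1.90×10.4×12.3 = 3913.
q = √3913 = 62.6 ft²/s.

q = 62.6 ft²/s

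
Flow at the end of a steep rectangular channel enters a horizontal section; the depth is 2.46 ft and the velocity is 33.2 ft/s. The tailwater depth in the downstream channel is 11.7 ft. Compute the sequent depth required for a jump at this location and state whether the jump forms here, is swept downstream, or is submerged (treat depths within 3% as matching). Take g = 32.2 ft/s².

Fr₁ = V₁/√(g·y₁) = 33.2/√(32.2×2.46) = 3.73.
By Bélanger, y₂/y₁ = ½[√(1 + 8Fr₁²) − 1] = ½[√112.3 − 1] = 4.80.
y₂ = 4.80 × 2.46 = 11.8 ft.
Tailwater y_tw = 11.7 ft: y_tw ≈ y₂, so the jump forms here.

y₂ = 11.8 ft; the jump forms here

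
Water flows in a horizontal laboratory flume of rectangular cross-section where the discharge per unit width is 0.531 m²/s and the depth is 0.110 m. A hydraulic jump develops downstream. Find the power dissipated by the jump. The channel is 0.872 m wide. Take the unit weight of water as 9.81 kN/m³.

V₁ = q/y₁ = 0.531/0.110 = 4.83 m/s. Fr₁ = V₁/√(g·y₁) = 4.83/√(9.81×0.110) = 4.65.
Conjugate-depth relation: y₂/y₁ = ½[√(1 + 8Fr₁²) − 1] = ½[√173.8 − 1] = 6.09.
y₂ = 6.09 × 0.110 = 0.670 m.
V₂ = q/y₂ = 0.531/0.670 = 0.793 m/s. E₁ = y₁ + V₁²/2g = 1.30 m; E₂ = y₂ + V₂²/2g = 0.702 m. ΔE = E₁ − E₂ = 0.596 m.
Q = q·b = 0.531 × 0.872 = 0.463 m³/s. P = γ·Q·ΔE = 9.81 × 0.463 × 0.596 = 2.71 kW.

P = 2.71 kW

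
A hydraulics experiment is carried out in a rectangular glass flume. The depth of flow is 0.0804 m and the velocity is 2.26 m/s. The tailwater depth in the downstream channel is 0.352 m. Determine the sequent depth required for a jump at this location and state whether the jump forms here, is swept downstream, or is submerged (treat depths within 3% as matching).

Fr₁ = V₁/√(g·y₁) = 2.26/√(9.81×0.0804) = 2.54.
Bélanger equation: y₂/y₁ = ½[√(1 + 8Fr₁²) − 1] = ½[√52.81 − 1] = 3.13.
y₂ = 3.13 × 0.0804 = 0.252 m.
Tailwater y_tw = 0.352 m: y_tw > y₂, so the jump is submerged.

y₂ = 0.252 m; the jump is submerged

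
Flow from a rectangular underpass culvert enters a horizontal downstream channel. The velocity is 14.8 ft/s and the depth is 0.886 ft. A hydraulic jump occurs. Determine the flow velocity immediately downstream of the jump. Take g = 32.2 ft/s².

V₂ = 4.29 ft/s

Fr₁ = V₁/√(g·y₁) = 14.8/√(32.2×0.886) = 2.77.
Conjugate-depth relation: y₂/y₁ = ½[√(1 + 8Fr₁²) − 1] = ½[√62.42 − 1] = 3.45.
y₂ = 3.45 × 0.886 = 3.06 ft.
q = V₁·y₁ = 14.8 × 0.886 = 13.1 ft²/s.
V₂ = q/y₂ = 13.1/3.06 = 4.29 ft/s.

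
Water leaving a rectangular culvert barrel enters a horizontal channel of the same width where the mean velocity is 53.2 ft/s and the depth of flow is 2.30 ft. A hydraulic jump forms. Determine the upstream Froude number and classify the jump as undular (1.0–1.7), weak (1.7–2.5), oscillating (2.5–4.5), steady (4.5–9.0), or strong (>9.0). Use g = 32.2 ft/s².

Fr₁ = V₁/√(g·y₁) = 53.2/√(32.2×2.30) = 6.18.
Fr₁ = 6.18 lies in the steady range.

Fr₁ = 6.18; steady jump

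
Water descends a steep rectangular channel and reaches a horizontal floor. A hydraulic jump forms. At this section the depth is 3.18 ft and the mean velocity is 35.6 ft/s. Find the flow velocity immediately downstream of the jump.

Fr₁ = V₁/√(g·y₁) = 35.6/√(32.2×3.18) = 3.52.
Sequent-depth ratio: y₂/y₁ = ½[√(1 + 8Fr₁²) − 1] = ½[√100.0 − 1] = 4.50.
y₂ = 4.50 × 3.18 = 14.3 ft.
q = V₁·y₁ = 35.6 × 3.18 = 113 ft²/s.
V₂ = q/y₂ = 113/14.3 = 7.91 ft/s.

V₂ = 7.91 ft/s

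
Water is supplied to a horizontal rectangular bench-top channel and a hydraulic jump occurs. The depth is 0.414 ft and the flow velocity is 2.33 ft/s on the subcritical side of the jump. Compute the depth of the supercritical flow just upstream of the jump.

Fr₂ = V₂/√(g·y₂) = 2.33/√(32.2×0.414) = 0.638.
From the momentum equation (using Fr₂), y₁/y₂ = ½[√(1 + 8Fr₂²) − 1] = ½[√4.258 − 1] = 0.532.
y₁ = 0.532 × 0.414 = 0.220 ft.

y₁ = 0.220 ft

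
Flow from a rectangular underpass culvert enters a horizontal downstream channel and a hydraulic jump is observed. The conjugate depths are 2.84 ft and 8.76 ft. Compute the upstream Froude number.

For a rectangular channel the momentum equation gives q² = ½·g·y₁·y₂·(y₁ + y₂) = ½×32.2×2.84×8.76×11.6 = 4646.
q = √4646 = 68.2 ft²/s.
V₁ = q/y₁ = 24.0 ft/s; Fr₁ = V₁/√(g·y₁) = 2.51.

Fr₁ = 2.51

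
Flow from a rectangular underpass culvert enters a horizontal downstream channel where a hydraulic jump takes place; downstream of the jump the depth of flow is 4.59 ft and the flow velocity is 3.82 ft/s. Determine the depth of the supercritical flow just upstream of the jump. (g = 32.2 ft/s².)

Fr₂ = V₂/√(g·y₂) = 3.82/√(32.2×4.59) = 0.314.
From the momentum equation (using Fr₂), y₁/y₂ = ½[√(1 + 8Fr₂²) − 1] = ½[√1.790 − 1] = 0.169.
y₁ = 0.169 × 4.59 = 0.775 ft.

y₁ = 0.775 ft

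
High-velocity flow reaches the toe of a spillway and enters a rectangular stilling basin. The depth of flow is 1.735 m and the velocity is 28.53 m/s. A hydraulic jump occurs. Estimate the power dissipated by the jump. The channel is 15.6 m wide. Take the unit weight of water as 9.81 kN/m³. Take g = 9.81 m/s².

P = 201638 kW

Fr₁ = V₁/√(g·y₁) = 28.53/√(9.81×1.735) = 6.915.
By Bélanger, y₂/y₁ = ½[√(1 + 8Fr₁²) − 1] = ½[√383.58 − 1] = 9.293.
y₂ = 9.293 × 1.735 = 16.12 m.
Head loss: ΔE = (y₂ − y₁)³/(4y₁y₂) = (16.12 − 1.735)³/(4×1.735×16.12) = 2978/111.9 = 26.62 m.
q = V₁·y₁ = 28.53 × 1.735 = 49.50 m²/s. Q = q·b = 49.50 × 15.6 = 772.2 m³/s. P = γ·Q·ΔE = 9.81 × 772.2 × 26.62 = 201638 kW.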